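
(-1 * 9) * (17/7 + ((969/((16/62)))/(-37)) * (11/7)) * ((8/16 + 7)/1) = 43928595/4144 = 10600.53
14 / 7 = 2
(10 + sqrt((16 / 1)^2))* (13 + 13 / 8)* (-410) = -311805 / 2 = -155902.50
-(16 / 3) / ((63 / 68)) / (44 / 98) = -3808 / 297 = -12.82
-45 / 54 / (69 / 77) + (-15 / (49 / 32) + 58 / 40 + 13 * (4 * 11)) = 114154217 / 202860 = 562.72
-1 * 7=-7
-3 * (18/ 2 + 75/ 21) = -264/ 7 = -37.71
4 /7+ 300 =2104 /7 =300.57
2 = 2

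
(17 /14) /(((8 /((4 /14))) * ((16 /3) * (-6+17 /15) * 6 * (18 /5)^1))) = -425 /5494272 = -0.00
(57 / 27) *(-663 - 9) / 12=-1064 / 9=-118.22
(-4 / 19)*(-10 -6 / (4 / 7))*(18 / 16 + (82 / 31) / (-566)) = 3223789 / 666748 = 4.84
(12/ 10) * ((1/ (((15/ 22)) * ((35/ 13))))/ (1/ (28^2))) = 64064/ 125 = 512.51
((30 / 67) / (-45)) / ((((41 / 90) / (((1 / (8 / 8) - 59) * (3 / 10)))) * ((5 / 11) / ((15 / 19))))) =34452 / 52193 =0.66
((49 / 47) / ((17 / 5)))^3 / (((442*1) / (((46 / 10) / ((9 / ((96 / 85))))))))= 216474160 / 5749138719129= 0.00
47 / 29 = 1.62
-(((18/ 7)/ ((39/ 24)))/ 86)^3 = -373248/ 59914169497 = -0.00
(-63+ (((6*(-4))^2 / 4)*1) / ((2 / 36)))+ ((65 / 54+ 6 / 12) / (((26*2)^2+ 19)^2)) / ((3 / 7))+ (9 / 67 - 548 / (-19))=279387649748686 / 109222135911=2557.98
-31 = -31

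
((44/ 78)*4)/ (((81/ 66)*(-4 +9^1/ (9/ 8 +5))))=-0.73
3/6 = 1/2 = 0.50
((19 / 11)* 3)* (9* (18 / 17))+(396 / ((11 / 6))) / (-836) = 49.12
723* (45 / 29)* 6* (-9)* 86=-151092540 / 29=-5210087.59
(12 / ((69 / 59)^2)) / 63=13924 / 99981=0.14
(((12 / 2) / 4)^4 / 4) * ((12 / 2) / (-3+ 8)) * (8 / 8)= 243 / 160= 1.52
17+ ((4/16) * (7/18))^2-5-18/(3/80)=-2426063/5184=-467.99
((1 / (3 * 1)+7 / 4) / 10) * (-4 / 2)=-0.42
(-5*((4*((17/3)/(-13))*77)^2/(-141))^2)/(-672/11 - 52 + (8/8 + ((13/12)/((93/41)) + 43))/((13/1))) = 1025210208092263424/1376027464128057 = 745.05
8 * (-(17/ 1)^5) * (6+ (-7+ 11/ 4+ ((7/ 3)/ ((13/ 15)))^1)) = -655973934/ 13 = -50459533.38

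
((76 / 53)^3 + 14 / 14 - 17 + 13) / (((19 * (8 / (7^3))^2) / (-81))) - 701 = -53956286137 / 181034432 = -298.04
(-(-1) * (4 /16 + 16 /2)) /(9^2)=11 /108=0.10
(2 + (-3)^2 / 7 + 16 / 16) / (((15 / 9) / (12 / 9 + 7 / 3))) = 66 / 7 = 9.43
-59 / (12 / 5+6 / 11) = -3245 / 162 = -20.03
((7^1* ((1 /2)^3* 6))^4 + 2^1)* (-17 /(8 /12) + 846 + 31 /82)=820335551 /1312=625255.76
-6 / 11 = -0.55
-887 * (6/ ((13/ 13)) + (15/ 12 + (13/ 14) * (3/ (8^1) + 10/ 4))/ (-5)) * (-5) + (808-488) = 2626767/ 112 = 23453.28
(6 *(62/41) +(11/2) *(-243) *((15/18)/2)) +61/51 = -546.61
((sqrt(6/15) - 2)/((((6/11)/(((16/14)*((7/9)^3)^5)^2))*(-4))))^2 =36047758588291609122536675909043240722184975063415168/80865463496149404468593092327932226787916403239203299788045 - 6554137925143928931370304710735134676760904556984576*sqrt(10)/80865463496149404468593092327932226787916403239203299788045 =0.00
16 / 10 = 8 / 5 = 1.60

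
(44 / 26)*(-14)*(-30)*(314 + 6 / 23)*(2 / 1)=10274880 / 23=446733.91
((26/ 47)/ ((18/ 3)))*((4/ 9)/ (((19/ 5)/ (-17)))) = -4420/ 24111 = -0.18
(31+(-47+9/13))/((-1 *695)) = 0.02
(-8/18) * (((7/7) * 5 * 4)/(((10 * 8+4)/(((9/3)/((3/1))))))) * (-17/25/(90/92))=3128/42525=0.07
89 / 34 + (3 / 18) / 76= 20309 / 7752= 2.62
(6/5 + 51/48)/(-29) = -181/2320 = -0.08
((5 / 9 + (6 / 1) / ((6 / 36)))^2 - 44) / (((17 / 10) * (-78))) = -523385 / 53703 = -9.75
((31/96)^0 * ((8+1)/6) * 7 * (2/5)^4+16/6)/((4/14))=19264/1875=10.27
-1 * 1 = -1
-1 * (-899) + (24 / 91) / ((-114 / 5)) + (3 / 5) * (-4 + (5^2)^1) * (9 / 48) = 124674861 / 138320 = 901.35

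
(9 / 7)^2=81 / 49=1.65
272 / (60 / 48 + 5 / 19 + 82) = 20672 / 6347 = 3.26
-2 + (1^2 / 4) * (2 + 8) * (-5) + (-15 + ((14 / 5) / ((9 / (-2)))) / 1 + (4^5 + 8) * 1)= 90169 / 90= 1001.88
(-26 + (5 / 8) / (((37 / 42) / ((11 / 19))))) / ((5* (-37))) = 71957 / 520220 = 0.14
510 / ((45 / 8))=272 / 3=90.67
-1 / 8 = -0.12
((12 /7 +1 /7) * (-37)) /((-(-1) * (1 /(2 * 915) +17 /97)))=-85382310 /218449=-390.86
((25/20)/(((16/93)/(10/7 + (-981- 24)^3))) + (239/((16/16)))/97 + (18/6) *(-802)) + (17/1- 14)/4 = -320494848556297/43456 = -7375157597.48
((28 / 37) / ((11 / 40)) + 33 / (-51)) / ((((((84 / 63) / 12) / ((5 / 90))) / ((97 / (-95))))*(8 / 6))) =-4237833 / 5258440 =-0.81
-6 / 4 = -3 / 2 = -1.50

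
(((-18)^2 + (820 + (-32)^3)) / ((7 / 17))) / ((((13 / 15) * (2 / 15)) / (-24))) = 1451541600 / 91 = 15951006.59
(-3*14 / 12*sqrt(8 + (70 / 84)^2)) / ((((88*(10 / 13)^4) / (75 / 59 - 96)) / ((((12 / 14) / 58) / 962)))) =12279033*sqrt(313) / 445681280000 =0.00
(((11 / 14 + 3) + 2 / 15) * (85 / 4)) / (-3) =-13991 / 504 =-27.76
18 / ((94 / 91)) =819 / 47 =17.43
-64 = -64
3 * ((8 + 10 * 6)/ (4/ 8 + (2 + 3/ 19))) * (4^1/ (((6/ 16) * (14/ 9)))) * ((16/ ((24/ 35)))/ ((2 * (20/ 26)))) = 806208/ 101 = 7982.26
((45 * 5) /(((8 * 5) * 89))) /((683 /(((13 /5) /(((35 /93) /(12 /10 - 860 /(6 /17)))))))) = -33125391 /21275450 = -1.56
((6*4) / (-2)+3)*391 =-3519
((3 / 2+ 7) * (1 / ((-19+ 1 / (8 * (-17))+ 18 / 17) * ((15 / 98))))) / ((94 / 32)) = -1812608 / 1720905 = -1.05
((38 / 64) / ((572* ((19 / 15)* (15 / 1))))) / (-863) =-1 / 15796352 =-0.00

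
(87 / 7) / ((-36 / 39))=-377 / 28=-13.46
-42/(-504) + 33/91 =0.45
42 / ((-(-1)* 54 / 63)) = 49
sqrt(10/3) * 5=5 * sqrt(30)/3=9.13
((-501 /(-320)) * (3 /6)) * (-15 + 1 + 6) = -501 /80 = -6.26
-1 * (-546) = 546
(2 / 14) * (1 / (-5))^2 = 1 / 175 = 0.01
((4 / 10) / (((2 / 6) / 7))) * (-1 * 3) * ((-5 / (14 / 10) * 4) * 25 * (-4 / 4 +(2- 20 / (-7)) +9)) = 810000 / 7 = 115714.29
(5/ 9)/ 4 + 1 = 41/ 36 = 1.14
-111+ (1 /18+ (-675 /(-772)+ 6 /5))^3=-4248741412186343 /41926580424000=-101.34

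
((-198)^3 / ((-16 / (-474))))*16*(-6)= 22076242848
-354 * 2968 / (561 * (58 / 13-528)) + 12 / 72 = 14295097 / 3818166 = 3.74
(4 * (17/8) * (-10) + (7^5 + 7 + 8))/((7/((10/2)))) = 11955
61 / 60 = 1.02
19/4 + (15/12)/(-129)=1223/258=4.74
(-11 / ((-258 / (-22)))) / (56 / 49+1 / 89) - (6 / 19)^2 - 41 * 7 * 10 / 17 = -96615917653 / 569212887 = -169.74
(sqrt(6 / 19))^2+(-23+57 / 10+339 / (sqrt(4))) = 14489 / 95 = 152.52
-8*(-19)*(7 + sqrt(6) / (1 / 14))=1064 + 2128*sqrt(6)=6276.51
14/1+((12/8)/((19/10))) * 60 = 1166/19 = 61.37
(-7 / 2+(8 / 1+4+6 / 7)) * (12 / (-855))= -262 / 1995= -0.13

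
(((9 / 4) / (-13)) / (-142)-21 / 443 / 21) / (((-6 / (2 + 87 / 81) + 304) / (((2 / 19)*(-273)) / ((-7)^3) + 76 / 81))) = -10865545687 / 3092106561846120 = -0.00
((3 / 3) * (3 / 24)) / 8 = 1 / 64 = 0.02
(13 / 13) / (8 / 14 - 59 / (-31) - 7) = -217 / 982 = -0.22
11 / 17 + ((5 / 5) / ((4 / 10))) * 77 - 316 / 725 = 4750331 / 24650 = 192.71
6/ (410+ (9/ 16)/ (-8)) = 768/ 52471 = 0.01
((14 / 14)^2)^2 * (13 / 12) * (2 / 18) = 13 / 108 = 0.12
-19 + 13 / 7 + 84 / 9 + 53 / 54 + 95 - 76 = 12.17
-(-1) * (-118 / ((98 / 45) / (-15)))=812.76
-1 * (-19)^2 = -361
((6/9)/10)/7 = 1/105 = 0.01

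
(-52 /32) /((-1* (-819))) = -1 /504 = -0.00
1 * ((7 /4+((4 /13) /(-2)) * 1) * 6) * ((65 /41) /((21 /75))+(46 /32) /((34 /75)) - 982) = -37832716629 /4059328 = -9319.95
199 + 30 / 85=199.35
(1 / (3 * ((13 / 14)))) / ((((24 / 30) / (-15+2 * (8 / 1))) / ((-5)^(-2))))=7 / 390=0.02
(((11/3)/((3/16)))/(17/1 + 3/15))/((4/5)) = 550/387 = 1.42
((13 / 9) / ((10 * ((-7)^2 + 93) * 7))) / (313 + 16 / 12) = 13 / 28120260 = 0.00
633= 633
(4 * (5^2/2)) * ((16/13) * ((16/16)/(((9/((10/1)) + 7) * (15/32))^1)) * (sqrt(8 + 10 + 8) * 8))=409600 * sqrt(26)/3081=677.88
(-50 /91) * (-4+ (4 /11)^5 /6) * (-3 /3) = -96605000 /43966923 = -2.20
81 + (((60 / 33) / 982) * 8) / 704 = 19249169 / 237644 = 81.00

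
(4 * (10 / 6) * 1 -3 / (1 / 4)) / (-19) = 16 / 57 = 0.28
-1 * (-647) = 647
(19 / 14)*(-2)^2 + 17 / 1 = 157 / 7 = 22.43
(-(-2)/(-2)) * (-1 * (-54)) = -54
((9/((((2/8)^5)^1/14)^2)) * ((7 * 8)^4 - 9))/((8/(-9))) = -20464574871896064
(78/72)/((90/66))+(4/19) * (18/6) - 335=-1140823/3420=-333.57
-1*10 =-10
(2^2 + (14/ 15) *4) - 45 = -559/ 15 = -37.27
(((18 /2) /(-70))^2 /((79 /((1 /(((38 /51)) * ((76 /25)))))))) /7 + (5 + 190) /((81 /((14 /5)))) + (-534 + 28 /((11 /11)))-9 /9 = -4228022404271 /8451662688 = -500.26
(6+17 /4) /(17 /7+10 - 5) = 287 /208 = 1.38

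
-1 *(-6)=6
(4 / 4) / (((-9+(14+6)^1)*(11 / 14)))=14 / 121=0.12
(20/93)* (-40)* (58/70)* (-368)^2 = -628367360/651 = -965234.04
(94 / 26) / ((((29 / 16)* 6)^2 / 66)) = 66176 / 32799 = 2.02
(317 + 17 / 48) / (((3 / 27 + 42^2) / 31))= 1416669 / 254032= 5.58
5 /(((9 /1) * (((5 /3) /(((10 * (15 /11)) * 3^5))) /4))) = 48600 /11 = 4418.18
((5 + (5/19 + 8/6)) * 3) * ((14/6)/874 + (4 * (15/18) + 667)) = 330432748/24909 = 13265.60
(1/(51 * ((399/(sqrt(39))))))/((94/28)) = 2 * sqrt(39)/136629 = 0.00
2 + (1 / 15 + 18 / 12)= 107 / 30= 3.57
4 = 4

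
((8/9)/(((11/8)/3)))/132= 16/1089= 0.01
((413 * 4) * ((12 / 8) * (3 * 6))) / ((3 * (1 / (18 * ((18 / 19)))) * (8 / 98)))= 3105846.95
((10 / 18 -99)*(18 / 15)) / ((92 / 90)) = -2658 / 23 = -115.57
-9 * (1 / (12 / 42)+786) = -14211 / 2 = -7105.50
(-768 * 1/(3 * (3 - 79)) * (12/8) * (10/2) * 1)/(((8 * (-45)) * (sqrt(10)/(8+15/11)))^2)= 10609/6207300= 0.00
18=18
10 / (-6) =-5 / 3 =-1.67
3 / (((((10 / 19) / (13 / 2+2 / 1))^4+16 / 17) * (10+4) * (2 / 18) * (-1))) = -32653620723 / 15935784928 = -2.05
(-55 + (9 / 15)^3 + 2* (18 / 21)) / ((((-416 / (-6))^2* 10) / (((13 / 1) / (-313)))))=8037 / 175280000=0.00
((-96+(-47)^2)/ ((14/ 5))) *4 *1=21130/ 7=3018.57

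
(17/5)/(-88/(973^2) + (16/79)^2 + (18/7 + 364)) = 100445106713/10830710908490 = 0.01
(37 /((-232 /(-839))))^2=963667849 /53824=17904.05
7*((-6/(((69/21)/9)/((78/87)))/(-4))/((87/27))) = 154791/19343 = 8.00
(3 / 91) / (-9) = -1 / 273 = -0.00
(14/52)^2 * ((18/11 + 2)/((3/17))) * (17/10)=14161/5577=2.54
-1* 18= -18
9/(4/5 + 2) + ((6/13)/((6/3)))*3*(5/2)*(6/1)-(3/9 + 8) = 2875/546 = 5.27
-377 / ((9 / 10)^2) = -37700 / 81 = -465.43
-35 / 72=-0.49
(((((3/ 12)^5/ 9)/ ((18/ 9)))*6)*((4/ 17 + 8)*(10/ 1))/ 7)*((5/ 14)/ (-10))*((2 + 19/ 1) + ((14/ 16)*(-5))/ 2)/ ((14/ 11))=-11825/ 5849088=-0.00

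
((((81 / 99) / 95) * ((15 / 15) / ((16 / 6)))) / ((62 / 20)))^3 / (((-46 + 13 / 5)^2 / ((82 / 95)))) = 4035015 / 7786584246888676768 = 0.00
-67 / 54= -1.24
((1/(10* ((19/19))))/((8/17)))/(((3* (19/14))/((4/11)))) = 119/6270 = 0.02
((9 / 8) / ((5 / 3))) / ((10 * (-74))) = -27 / 29600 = -0.00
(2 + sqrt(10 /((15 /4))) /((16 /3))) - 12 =-10 + sqrt(6) /8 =-9.69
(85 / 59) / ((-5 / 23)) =-391 / 59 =-6.63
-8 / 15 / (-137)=8 / 2055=0.00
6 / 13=0.46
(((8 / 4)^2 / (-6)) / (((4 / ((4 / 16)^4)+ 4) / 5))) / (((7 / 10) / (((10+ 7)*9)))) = -1275 / 1799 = -0.71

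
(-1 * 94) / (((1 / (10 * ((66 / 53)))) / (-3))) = 186120 / 53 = 3511.70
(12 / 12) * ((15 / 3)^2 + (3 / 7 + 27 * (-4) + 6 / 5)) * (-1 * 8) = 22784 / 35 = 650.97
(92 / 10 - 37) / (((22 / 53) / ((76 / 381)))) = -279946 / 20955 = -13.36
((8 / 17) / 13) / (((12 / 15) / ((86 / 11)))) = 860 / 2431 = 0.35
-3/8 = -0.38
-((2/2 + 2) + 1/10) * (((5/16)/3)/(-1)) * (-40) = -12.92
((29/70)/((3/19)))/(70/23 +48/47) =0.65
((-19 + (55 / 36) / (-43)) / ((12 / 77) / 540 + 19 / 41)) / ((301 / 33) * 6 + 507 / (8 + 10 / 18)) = -35815517815 / 99449308144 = -0.36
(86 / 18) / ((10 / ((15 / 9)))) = 43 / 54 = 0.80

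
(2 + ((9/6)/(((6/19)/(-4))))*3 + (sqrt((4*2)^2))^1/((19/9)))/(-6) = 973/114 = 8.54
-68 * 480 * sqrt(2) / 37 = -32640 * sqrt(2) / 37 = -1247.57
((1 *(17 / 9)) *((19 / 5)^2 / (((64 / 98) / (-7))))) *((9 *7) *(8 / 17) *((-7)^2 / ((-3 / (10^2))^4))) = -42471289000000 / 81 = -524336901234.57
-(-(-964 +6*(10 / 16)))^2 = -14753281 / 16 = -922080.06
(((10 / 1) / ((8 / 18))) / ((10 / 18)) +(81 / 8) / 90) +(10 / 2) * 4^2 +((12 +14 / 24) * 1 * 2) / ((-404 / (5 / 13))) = 37999861 / 315120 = 120.59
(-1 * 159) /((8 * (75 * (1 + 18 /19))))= -1007 /7400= -0.14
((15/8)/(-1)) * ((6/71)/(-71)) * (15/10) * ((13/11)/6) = 585/887216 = 0.00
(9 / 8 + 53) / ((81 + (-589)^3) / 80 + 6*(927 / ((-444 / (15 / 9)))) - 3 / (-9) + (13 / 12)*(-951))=-240315 / 11345335064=-0.00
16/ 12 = 4/ 3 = 1.33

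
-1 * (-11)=11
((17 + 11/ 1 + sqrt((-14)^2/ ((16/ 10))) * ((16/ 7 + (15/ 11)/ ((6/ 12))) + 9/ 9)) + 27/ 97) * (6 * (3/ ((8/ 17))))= 419679/ 388 + 70839 * sqrt(10)/ 88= 3627.24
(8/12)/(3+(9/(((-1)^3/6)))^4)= 2/25509177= 0.00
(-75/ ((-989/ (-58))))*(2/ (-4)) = 2175/ 989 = 2.20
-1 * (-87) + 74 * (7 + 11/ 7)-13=4958/ 7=708.29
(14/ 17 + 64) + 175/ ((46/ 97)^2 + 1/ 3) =14477077/ 38267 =378.32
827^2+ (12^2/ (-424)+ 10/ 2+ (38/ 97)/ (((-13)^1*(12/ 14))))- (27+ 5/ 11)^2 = 16574202647887/ 24260379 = 683179.87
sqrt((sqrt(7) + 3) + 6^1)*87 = 87*sqrt(sqrt(7) + 9) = 296.90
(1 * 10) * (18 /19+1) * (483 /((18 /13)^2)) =5033665 /1026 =4906.11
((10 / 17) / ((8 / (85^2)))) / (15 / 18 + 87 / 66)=70125 / 284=246.92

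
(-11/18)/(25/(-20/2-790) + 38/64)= -88/81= -1.09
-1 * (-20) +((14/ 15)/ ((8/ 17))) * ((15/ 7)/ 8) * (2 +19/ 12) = 8411/ 384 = 21.90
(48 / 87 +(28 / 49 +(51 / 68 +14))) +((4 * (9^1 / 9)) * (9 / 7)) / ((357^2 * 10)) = 912605877 / 57493660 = 15.87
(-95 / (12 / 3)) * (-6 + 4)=95 / 2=47.50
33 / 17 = 1.94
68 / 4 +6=23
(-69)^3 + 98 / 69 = -22667023 / 69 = -328507.58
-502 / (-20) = 251 / 10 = 25.10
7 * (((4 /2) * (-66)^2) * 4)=243936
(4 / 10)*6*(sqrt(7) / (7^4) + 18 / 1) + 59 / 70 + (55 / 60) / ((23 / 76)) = 12*sqrt(7) / 12005 + 227357 / 4830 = 47.07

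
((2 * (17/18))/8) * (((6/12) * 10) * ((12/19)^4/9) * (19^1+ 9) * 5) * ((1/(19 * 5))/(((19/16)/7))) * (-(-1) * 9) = 76769280/47045881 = 1.63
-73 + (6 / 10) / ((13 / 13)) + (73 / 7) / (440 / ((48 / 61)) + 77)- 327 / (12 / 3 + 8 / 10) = -150169979 / 1068760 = -140.51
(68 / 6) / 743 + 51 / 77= 0.68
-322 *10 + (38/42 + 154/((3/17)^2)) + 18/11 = 1197263/693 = 1727.65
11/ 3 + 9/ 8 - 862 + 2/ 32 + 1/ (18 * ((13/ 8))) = -1604513/ 1872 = -857.11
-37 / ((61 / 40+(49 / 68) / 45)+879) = -0.04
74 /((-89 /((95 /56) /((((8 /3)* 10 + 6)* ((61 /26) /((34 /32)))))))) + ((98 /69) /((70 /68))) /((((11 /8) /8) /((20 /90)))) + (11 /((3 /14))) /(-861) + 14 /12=2.87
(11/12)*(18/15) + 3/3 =21/10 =2.10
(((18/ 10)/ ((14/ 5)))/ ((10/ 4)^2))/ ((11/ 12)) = 216/ 1925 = 0.11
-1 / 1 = -1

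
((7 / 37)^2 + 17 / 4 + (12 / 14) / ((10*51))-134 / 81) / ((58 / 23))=15983402213 / 15307117560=1.04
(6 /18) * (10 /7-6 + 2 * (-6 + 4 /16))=-75 /14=-5.36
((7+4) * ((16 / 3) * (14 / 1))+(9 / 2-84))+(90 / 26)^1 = 58133 / 78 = 745.29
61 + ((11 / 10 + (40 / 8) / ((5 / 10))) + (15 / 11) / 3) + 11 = 9191 / 110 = 83.55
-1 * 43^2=-1849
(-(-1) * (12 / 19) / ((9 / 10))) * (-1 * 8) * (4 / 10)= -128 / 57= -2.25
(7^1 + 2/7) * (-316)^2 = 5092656/7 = 727522.29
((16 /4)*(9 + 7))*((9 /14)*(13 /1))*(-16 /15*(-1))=19968 /35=570.51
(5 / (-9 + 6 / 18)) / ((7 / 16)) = -1.32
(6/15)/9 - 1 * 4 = -178/45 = -3.96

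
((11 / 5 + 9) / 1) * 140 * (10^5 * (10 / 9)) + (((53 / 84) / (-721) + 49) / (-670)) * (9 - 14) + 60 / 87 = 123010491369114281 / 706055112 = 174222223.28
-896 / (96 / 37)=-1036 / 3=-345.33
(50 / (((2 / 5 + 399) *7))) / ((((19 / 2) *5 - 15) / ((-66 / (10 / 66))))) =-43560 / 181727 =-0.24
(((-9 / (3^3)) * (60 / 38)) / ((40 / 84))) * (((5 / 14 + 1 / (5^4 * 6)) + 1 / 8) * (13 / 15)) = -658489 / 1425000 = -0.46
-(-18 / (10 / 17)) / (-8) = -153 / 40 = -3.82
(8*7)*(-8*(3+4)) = -3136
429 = 429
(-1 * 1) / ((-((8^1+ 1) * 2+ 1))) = 1 / 19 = 0.05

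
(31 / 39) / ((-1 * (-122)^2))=-31 / 580476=-0.00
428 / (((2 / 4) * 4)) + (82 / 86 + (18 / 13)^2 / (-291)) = 151515855 / 704899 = 214.95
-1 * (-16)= 16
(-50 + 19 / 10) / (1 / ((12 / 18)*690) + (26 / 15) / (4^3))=-531024 / 323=-1644.04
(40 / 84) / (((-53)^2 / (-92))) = -920 / 58989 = -0.02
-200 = -200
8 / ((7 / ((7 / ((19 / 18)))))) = 144 / 19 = 7.58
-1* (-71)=71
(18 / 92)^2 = 81 / 2116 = 0.04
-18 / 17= -1.06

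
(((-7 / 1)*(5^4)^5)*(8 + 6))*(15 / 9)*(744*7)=-81123352050781250000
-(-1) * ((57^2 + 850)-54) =4045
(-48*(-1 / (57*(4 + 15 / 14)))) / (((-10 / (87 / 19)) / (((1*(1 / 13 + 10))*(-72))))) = 91905408 / 1666015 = 55.16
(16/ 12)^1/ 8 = 1/ 6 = 0.17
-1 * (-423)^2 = -178929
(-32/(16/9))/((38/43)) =-387/19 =-20.37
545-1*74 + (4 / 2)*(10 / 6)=1423 / 3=474.33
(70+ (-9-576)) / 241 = -515 / 241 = -2.14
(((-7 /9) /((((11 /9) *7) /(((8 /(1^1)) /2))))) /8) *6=-3 /11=-0.27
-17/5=-3.40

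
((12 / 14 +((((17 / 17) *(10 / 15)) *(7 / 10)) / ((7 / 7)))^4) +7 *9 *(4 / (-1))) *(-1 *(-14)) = -3515.34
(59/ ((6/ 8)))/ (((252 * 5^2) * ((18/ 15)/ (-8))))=-236/ 2835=-0.08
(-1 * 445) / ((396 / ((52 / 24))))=-5785 / 2376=-2.43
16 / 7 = 2.29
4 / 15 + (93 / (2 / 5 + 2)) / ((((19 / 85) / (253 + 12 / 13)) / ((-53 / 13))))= -34575035249 / 192660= -179461.41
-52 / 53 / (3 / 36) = -624 / 53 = -11.77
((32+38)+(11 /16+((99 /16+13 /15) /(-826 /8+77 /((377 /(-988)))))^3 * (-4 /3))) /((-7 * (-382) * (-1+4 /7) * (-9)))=15854967627336164689 /2313394842977315015625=0.01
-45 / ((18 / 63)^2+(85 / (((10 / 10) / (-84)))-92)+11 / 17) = 12495 / 2007883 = 0.01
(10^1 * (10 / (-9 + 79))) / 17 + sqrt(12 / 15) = 10 / 119 + 2 * sqrt(5) / 5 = 0.98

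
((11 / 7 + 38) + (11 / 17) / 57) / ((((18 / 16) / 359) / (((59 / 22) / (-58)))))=-11373773380 / 19473993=-584.05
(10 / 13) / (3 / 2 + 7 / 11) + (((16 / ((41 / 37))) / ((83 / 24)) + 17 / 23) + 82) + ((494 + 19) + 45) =30858540925 / 47822359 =645.27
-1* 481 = -481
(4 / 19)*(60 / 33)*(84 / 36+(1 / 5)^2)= 2848 / 3135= 0.91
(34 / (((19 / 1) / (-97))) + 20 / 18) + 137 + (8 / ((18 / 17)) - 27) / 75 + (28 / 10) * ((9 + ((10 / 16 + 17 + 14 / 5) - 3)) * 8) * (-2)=-15640948 / 12825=-1219.57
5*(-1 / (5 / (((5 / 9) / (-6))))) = 5 / 54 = 0.09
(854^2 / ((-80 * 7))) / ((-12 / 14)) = 182329 / 120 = 1519.41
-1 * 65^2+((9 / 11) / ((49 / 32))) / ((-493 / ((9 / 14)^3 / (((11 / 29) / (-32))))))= -146065855967 / 34571999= -4224.98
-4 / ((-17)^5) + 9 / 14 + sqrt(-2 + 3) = 32656767 / 19877998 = 1.64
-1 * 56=-56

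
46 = 46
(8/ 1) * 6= 48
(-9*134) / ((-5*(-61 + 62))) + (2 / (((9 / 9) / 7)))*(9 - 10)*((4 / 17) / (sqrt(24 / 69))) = 1206 / 5 - 14*sqrt(46) / 17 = 235.61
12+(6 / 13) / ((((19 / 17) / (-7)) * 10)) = 14463 / 1235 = 11.71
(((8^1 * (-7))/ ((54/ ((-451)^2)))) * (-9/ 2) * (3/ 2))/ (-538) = -1423807/ 538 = -2646.48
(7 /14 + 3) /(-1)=-7 /2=-3.50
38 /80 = 19 /40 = 0.48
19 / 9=2.11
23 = 23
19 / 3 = 6.33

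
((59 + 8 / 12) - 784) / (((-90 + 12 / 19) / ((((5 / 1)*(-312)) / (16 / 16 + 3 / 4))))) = -42938480 / 5943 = -7225.05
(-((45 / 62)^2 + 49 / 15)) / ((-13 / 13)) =218731 / 57660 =3.79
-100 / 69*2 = -200 / 69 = -2.90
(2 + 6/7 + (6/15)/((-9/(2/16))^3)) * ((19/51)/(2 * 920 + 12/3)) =354585467/614280360960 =0.00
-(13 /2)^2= -169 /4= -42.25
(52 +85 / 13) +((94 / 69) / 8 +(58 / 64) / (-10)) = 16825747 / 287040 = 58.62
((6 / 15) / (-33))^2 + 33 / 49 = 898621 / 1334025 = 0.67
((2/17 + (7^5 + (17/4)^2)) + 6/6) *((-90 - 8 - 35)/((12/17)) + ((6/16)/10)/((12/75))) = -3166389.14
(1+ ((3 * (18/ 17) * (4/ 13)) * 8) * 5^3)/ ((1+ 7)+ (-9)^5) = -216221/ 13048061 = -0.02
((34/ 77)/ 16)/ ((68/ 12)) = 3/ 616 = 0.00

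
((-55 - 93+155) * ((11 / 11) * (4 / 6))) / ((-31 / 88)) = -1232 / 93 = -13.25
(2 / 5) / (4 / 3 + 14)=3 / 115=0.03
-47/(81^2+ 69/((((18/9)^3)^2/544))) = -94/14295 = -0.01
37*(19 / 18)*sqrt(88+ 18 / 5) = 703*sqrt(2290) / 90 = 373.79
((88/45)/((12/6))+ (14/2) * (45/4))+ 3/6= 14441/180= 80.23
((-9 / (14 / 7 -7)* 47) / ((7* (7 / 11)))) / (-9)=-517 / 245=-2.11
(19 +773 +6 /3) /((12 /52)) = 3440.67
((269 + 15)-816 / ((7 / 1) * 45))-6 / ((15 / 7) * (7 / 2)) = 29464 / 105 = 280.61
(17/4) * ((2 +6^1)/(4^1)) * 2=17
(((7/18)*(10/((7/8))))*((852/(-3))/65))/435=-2272/50895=-0.04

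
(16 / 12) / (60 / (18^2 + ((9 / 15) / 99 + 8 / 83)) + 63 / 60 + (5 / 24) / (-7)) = 4971212960 / 4494093631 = 1.11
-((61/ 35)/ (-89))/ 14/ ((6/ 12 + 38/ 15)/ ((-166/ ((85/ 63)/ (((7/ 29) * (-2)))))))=0.03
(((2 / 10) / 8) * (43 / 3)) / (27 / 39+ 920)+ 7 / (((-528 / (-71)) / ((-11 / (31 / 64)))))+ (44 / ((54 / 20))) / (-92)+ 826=7414272451103 / 9216608760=804.45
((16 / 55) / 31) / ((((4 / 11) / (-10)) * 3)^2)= 220 / 279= 0.79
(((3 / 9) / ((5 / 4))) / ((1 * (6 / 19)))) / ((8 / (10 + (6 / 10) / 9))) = 2869 / 2700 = 1.06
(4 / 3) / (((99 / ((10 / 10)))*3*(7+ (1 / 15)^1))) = 10 / 15741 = 0.00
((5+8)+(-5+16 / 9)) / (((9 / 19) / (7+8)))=8360 / 27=309.63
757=757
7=7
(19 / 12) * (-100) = -475 / 3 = -158.33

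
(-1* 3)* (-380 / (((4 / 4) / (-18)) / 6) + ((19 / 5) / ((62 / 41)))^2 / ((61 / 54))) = -123136.77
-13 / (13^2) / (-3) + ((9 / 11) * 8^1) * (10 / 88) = 3631 / 4719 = 0.77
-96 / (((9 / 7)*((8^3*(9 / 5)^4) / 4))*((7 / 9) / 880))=-137500 / 2187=-62.87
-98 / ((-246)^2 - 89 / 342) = -33516 / 20696383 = -0.00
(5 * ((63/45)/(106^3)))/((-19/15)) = -105/22629304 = -0.00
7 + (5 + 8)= 20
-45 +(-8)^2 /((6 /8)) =121 /3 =40.33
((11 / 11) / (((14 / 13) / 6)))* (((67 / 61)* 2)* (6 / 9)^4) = 27872 / 11529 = 2.42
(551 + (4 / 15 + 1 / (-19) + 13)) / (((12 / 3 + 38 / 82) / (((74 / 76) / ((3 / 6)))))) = 243935117 / 990945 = 246.16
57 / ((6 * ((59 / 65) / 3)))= 3705 / 118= 31.40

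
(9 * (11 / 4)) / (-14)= -1.77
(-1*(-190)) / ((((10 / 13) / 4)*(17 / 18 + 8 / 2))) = 17784 / 89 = 199.82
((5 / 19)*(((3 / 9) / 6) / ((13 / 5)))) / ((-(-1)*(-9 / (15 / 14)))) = -125 / 186732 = -0.00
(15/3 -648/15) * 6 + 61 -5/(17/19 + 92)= -296968/1765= -168.25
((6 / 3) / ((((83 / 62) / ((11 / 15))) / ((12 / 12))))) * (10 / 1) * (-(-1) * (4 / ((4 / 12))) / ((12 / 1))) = 2728 / 249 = 10.96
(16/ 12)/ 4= 1/ 3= 0.33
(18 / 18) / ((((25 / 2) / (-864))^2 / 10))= 5971968 / 125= 47775.74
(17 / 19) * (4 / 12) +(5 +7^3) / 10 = 10003 / 285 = 35.10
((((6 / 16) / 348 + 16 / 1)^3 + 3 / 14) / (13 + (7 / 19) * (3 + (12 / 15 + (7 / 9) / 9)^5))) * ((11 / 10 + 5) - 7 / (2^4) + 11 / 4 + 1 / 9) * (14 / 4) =647119822963499268104212723125 / 75747406283664460535037952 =8543.13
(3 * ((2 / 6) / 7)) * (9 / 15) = 3 / 35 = 0.09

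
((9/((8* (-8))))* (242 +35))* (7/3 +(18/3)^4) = -3236745/64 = -50574.14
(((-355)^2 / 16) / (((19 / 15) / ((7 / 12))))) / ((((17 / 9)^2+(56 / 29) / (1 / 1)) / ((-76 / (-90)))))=230247675 / 413344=557.04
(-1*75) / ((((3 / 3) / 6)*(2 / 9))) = -2025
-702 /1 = -702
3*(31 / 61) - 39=-2286 / 61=-37.48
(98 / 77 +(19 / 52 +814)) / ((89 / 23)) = 10730535 / 50908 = 210.78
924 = 924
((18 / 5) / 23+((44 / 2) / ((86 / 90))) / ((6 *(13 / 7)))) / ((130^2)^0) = 142887 / 64285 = 2.22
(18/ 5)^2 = 12.96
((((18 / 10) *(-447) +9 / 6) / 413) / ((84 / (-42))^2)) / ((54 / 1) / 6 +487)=-8031 / 8193920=-0.00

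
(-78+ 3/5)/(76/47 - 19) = 4.45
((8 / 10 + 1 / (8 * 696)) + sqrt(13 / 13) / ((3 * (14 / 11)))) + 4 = 328833 / 64960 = 5.06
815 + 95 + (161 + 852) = 1923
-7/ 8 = -0.88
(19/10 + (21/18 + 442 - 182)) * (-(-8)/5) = 31568/75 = 420.91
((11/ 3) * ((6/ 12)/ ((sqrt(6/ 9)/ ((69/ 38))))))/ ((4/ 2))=253 * sqrt(6)/ 304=2.04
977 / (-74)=-977 / 74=-13.20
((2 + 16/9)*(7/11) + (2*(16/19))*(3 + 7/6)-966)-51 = -1895255/1881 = -1007.58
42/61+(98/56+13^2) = 41831/244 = 171.44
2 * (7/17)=14/17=0.82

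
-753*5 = -3765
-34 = -34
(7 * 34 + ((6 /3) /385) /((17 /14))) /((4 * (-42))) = -37089 /26180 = -1.42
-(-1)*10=10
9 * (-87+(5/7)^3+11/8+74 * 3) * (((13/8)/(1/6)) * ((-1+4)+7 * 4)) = 4082692653/10976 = 371965.44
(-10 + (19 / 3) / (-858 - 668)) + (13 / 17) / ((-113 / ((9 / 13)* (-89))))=-84312901 / 8794338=-9.59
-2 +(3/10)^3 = -1973/1000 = -1.97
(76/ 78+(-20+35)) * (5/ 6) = 3115/ 234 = 13.31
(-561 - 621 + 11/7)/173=-8263/1211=-6.82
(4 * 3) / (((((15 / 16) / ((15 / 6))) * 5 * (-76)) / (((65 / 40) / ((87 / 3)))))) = -13 / 2755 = -0.00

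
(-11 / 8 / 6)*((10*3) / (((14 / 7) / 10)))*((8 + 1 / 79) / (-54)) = 58025 / 11376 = 5.10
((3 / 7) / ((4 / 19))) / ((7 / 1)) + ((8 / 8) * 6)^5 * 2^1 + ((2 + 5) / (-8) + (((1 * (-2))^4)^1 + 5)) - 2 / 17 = 103773795 / 6664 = 15572.30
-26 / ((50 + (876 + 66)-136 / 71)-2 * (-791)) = -923 / 91309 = -0.01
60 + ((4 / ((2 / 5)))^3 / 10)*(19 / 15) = 560 / 3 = 186.67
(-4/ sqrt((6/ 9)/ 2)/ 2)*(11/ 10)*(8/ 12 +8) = -286*sqrt(3)/ 15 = -33.02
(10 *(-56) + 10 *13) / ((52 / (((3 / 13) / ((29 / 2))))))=-645 / 4901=-0.13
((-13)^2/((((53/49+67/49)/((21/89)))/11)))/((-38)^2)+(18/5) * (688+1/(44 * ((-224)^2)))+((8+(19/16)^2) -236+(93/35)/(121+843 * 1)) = 96172415644213553/42736895703040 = 2250.34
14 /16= 7 /8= 0.88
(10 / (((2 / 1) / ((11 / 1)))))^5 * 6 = 3019706250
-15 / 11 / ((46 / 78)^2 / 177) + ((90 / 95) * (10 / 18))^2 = -1457228155 / 2100659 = -693.70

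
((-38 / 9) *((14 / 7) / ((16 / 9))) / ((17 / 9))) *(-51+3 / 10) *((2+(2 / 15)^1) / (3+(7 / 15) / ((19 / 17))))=3294486 / 41395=79.59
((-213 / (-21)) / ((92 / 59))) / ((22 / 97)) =406333 / 14168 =28.68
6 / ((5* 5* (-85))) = -0.00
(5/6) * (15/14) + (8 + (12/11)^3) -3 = 7.19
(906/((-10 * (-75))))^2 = 22801/15625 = 1.46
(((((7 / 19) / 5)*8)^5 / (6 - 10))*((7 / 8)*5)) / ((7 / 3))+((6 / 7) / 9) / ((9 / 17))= 42858825094 / 292489194375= 0.15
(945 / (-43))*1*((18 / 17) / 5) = -3402 / 731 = -4.65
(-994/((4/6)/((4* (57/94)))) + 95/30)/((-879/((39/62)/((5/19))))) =251680897/25614060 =9.83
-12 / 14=-6 / 7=-0.86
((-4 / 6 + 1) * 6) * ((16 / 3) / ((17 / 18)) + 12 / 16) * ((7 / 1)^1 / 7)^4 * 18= 3915 / 17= 230.29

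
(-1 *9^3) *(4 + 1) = -3645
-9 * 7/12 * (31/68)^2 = -1.09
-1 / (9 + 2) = -1 / 11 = -0.09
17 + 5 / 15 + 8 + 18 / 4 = 29.83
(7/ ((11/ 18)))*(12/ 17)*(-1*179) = -270648/ 187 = -1447.32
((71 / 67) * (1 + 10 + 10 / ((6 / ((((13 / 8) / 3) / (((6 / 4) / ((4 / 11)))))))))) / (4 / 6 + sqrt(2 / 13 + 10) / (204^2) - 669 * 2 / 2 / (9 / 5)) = -6098966710264064 / 190325983669061141 - 546954464 * sqrt(429) / 1712933853021550269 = -0.03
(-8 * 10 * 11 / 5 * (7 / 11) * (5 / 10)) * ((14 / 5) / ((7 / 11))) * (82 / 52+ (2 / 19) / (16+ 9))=-12028632 / 30875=-389.59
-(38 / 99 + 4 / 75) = -1082 / 2475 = -0.44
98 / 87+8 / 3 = 110 / 29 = 3.79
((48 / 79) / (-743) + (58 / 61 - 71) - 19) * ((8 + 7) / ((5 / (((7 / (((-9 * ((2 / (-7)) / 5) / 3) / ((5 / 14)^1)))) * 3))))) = -41848410450 / 3580517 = -11687.81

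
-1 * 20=-20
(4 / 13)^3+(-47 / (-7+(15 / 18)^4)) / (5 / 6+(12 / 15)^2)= 1553309536 / 315487003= 4.92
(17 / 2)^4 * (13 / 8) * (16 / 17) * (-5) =-319345 / 8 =-39918.12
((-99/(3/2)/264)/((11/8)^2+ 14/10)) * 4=-320/1053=-0.30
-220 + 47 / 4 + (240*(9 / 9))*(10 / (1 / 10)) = 95167 / 4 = 23791.75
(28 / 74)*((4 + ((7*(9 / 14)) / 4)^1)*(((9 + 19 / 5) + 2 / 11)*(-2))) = -102459 / 2035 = -50.35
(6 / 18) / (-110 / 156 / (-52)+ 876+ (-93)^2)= 1352 / 38633455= 0.00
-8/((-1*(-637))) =-8/637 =-0.01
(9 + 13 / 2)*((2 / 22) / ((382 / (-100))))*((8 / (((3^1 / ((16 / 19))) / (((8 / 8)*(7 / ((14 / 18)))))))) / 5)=-59520 / 39919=-1.49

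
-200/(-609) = 200/609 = 0.33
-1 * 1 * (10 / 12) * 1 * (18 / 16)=-15 / 16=-0.94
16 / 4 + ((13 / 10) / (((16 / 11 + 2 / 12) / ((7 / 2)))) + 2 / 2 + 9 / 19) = 168337 / 20330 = 8.28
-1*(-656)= 656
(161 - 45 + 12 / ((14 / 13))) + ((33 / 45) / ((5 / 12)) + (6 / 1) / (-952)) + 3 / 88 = 33754043 / 261800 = 128.93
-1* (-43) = 43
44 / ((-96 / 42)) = -77 / 4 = -19.25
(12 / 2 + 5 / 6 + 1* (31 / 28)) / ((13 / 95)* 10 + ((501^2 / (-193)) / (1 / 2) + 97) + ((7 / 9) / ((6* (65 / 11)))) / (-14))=-1430845065 / 450973836299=-0.00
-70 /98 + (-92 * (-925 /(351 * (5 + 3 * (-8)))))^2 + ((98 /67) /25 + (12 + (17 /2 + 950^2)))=941454616372009667 /1042951905450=902682.68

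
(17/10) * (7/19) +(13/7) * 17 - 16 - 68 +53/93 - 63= -114.23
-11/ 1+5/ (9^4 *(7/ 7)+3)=-72199/ 6564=-11.00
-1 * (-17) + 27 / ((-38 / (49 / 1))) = -677 / 38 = -17.82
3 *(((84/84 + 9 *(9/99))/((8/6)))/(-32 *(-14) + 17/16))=48/5269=0.01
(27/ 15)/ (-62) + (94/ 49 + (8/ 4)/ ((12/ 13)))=4.06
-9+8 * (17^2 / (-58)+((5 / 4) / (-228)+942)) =24752333 / 3306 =7487.09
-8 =-8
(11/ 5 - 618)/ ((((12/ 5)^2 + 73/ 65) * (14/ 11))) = -2201485/ 31318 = -70.29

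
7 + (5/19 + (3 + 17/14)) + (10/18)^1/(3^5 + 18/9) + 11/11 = 209135/16758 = 12.48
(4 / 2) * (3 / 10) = 3 / 5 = 0.60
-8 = -8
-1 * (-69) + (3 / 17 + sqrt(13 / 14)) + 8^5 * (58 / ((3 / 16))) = sqrt(182) / 14 + 516951496 / 51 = 10136304.81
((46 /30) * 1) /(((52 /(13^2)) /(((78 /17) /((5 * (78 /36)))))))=897 /425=2.11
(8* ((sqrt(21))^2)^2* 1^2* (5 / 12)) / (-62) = -735 / 31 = -23.71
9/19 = 0.47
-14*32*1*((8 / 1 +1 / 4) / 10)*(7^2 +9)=-107184 / 5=-21436.80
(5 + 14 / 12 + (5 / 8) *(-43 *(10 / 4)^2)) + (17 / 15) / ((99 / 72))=-283321 / 1760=-160.98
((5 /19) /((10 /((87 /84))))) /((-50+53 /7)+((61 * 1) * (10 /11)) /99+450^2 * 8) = 31581 /1877039007224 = 0.00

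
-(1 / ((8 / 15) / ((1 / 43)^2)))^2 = -225 / 218803264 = -0.00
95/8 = 11.88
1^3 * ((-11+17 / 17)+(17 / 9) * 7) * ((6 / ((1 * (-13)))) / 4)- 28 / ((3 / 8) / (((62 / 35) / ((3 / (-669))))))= 11503087 / 390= 29495.09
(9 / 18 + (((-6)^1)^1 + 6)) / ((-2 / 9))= -9 / 4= -2.25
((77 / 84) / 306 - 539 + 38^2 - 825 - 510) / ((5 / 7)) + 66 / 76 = -209697277 / 348840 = -601.13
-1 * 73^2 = -5329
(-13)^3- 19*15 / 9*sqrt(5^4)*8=-25591 / 3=-8530.33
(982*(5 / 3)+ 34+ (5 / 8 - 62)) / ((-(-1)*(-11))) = -38623 / 264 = -146.30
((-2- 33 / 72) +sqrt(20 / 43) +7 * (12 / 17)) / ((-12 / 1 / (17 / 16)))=-1013 / 4608- 17 * sqrt(215) / 4128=-0.28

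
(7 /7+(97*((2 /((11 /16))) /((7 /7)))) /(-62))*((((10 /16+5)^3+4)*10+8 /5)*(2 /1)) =-256662973 /19840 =-12936.64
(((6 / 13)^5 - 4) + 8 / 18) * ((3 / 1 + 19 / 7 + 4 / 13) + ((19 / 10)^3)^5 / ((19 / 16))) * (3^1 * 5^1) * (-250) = 4475032433482421266548361 / 26396611718750000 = 169530562.53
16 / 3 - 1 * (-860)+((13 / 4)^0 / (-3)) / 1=865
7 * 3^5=1701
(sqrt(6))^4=36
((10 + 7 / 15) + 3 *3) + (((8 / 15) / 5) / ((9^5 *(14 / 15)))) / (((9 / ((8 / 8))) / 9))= 40232056 / 2066715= 19.47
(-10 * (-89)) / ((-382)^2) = 445 / 72962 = 0.01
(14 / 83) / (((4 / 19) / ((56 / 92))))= 931 / 1909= 0.49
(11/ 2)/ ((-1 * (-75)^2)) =-11/ 11250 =-0.00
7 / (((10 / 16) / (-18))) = -1008 / 5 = -201.60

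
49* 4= 196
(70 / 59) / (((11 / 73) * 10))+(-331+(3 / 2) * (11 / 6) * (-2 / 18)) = -7722227 / 23364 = -330.52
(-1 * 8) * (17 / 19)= -7.16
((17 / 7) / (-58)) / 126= -17 / 51156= -0.00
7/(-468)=-7/468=-0.01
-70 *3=-210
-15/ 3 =-5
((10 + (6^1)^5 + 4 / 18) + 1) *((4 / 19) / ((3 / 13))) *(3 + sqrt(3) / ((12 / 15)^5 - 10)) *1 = 3644420 / 171 - 5694406250 *sqrt(3) / 7752969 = 20040.24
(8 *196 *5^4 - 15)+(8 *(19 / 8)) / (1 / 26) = 980479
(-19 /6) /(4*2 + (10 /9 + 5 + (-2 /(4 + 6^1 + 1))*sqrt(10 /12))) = -875919 /3902678 -1881*sqrt(30) /3902678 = -0.23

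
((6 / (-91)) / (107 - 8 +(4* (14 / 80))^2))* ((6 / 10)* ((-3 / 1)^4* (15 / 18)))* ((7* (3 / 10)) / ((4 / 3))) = -10935 / 258674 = -0.04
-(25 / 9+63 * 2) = -128.78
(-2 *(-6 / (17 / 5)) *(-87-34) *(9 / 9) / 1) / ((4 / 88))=-159720 / 17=-9395.29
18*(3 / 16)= 3.38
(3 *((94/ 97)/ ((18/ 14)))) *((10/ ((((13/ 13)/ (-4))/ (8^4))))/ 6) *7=-377323520/ 873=-432214.80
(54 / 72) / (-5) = -3 / 20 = -0.15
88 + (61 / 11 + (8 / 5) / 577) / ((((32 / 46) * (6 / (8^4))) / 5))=173344840 / 6347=27311.30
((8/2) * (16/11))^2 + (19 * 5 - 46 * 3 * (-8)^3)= 8564967/121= 70784.85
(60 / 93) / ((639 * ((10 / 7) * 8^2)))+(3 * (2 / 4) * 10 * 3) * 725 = 32625.00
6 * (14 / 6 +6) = 50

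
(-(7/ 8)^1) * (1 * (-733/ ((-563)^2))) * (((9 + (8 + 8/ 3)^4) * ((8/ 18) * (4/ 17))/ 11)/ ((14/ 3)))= 769140565/ 14403388329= 0.05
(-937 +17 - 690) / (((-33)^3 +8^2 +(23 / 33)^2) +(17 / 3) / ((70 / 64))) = 30682575 / 683541704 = 0.04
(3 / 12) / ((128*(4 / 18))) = 0.01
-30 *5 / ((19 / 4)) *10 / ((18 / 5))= -5000 / 57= -87.72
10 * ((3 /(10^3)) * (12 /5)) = 9 /125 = 0.07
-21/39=-7/13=-0.54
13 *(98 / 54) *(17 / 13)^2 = 14161 / 351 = 40.34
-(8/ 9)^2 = -64/ 81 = -0.79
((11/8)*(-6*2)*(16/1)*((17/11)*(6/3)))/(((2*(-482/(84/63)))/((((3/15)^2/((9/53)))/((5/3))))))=14416/90375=0.16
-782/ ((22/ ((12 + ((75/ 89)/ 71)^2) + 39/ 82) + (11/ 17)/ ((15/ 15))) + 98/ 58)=-7874099983528539/ 41285003189774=-190.73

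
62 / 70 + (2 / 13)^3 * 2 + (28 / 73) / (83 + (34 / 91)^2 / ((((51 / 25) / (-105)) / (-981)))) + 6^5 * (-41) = -15098433607647696961 / 47357961647815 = -318815.11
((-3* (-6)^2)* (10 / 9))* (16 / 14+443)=-53297.14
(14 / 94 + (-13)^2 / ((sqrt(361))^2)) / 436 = 5235 / 3698806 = 0.00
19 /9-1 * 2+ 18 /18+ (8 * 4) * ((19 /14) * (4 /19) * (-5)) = -2810 /63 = -44.60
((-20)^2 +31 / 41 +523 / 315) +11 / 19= 98889017 / 245385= 403.00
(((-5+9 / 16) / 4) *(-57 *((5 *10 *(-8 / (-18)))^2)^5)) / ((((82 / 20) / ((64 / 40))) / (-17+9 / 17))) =-9669632000000000000000000000 / 810096242499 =-11936399026084775.85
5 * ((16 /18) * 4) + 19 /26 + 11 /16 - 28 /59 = 2067749 /110448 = 18.72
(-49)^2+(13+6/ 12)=4829/ 2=2414.50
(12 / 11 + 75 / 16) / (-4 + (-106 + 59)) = -339 / 2992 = -0.11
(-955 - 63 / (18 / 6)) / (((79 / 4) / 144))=-562176 / 79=-7116.15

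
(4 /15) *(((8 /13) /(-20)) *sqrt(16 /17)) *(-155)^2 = -30752 *sqrt(17) /663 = -191.24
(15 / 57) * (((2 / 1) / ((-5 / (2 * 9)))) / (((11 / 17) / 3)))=-1836 / 209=-8.78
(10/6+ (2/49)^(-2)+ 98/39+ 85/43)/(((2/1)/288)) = 48813276/559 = 87322.50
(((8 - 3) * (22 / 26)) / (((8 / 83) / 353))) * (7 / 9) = 11280115 / 936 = 12051.40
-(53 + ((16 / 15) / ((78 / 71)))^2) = -18460549 / 342225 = -53.94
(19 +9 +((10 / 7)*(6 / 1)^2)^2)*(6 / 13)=785832 / 637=1233.65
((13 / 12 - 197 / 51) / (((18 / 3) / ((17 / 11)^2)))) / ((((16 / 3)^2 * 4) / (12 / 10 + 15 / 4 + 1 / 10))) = -973539 / 19824640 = -0.05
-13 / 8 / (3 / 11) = -143 / 24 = -5.96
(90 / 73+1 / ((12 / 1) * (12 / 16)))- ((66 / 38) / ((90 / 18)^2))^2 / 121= 199220962 / 148235625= 1.34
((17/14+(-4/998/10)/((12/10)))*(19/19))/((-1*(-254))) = 12721/2661666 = 0.00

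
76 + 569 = 645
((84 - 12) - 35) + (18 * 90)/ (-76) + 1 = 317/ 19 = 16.68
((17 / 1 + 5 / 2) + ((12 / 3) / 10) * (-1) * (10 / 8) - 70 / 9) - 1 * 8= 29 / 9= 3.22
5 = 5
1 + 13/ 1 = 14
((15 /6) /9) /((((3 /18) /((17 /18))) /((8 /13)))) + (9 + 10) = 7009 /351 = 19.97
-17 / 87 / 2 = -17 / 174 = -0.10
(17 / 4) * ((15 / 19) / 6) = 85 / 152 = 0.56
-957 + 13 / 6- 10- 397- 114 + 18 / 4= -1471.33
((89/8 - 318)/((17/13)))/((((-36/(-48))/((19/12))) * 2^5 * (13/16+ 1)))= -606385/70992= -8.54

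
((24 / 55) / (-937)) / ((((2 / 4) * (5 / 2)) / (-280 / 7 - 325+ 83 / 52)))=453528 / 3349775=0.14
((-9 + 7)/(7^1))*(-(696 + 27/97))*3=405234/679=596.81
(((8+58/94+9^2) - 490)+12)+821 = 20333/47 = 432.62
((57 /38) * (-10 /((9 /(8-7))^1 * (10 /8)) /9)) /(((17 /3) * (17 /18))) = -8 /289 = -0.03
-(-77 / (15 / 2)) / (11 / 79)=1106 / 15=73.73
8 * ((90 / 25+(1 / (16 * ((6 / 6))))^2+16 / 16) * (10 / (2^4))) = 5893 / 256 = 23.02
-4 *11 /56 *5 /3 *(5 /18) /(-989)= 275 /747684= 0.00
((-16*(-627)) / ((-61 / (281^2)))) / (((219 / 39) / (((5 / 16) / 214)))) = -3218055555 / 952942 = -3376.97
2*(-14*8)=-224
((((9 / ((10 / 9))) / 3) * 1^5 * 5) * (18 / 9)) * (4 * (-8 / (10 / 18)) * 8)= -62208 / 5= -12441.60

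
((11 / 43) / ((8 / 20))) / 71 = 55 / 6106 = 0.01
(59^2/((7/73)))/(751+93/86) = 21853718/452753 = 48.27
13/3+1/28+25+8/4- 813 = -781.63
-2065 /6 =-344.17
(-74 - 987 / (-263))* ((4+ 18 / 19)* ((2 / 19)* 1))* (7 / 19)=-24313100 / 1803917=-13.48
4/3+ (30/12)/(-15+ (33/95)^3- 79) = 631597879/483343878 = 1.31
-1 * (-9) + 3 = 12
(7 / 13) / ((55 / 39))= 0.38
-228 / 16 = -57 / 4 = -14.25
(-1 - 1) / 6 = -1 / 3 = -0.33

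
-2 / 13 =-0.15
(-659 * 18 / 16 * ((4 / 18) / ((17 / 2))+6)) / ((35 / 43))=-13063357 / 2380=-5488.81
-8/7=-1.14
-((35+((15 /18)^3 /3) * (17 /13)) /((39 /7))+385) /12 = -128565115 /3942432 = -32.61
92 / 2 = 46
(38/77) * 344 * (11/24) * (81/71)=44118/497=88.77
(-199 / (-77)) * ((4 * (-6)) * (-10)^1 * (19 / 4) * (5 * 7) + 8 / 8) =7940299 / 77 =103120.77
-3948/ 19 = -207.79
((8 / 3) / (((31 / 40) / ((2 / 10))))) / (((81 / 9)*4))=16 / 837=0.02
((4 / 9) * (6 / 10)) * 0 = 0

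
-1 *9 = -9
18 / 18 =1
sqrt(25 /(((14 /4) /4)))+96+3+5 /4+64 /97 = 10 * sqrt(14) /7+39153 /388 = 106.26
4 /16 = 1 /4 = 0.25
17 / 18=0.94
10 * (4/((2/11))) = 220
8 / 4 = 2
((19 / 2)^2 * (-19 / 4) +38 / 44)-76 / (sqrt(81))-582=-1612937 / 1584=-1018.27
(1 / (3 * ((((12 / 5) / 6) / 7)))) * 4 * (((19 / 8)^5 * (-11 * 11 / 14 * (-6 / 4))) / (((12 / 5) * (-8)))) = -7490199475 / 6291456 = -1190.54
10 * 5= 50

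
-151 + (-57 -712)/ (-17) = -1798/ 17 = -105.76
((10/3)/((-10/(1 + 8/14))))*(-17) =187/21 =8.90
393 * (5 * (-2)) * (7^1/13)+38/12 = -164813/78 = -2112.99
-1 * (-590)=590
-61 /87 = -0.70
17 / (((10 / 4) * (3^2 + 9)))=17 / 45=0.38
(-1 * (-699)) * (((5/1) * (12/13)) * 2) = 83880/13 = 6452.31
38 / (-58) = -0.66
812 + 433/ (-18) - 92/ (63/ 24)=94865/ 126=752.90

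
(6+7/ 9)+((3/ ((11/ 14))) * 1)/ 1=1049/ 99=10.60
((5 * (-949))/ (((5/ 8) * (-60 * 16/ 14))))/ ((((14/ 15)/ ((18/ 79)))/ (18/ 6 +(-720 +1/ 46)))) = -281690721/ 14536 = -19378.83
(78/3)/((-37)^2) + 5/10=1421/2738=0.52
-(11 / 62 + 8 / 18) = -347 / 558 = -0.62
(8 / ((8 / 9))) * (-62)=-558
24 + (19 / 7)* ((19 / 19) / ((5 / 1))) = 24.54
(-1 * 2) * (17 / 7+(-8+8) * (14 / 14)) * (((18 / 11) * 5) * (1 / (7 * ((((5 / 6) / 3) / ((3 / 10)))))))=-16524 / 2695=-6.13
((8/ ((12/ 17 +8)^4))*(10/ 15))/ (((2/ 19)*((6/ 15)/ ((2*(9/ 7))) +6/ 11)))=261838335/ 20810683744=0.01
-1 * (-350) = 350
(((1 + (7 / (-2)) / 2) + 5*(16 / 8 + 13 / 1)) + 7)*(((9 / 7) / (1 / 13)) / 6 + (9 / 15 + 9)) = 56355 / 56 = 1006.34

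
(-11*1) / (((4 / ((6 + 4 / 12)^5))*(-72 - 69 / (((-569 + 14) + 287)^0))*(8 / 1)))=27237089 / 1096416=24.84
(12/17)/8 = 3/34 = 0.09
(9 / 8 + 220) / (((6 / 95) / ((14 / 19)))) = 61915 / 24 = 2579.79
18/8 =9/4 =2.25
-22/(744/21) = -77/124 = -0.62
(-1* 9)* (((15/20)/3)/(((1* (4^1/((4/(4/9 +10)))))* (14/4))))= -81/1316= -0.06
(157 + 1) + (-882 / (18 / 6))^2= 86594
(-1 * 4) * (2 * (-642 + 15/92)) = 118098/23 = 5134.70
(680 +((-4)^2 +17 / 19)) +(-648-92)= -819 / 19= -43.11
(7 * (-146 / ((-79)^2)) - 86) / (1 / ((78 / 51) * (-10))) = 139814480 / 106097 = 1317.80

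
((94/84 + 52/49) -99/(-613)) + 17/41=20367373/7389102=2.76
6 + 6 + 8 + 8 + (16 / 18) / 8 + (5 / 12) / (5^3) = 25303 / 900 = 28.11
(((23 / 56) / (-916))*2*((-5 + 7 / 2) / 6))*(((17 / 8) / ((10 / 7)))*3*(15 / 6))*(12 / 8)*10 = 17595 / 468992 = 0.04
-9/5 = -1.80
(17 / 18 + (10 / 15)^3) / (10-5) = 67 / 270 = 0.25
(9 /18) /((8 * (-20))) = -1 /320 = -0.00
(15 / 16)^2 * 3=675 / 256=2.64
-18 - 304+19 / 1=-303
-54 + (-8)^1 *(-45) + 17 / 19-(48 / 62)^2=5592647 / 18259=306.30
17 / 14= 1.21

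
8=8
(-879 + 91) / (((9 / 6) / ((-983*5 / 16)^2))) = -4758973325 / 96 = -49572638.80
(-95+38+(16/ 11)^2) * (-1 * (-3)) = -19923/ 121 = -164.65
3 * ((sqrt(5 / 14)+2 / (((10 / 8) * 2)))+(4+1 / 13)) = 3 * sqrt(70) / 14+951 / 65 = 16.42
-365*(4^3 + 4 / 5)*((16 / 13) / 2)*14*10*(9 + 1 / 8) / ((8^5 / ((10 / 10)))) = -15107715 / 26624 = -567.45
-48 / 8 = -6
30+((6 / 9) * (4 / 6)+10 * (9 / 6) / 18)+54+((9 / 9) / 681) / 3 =116149 / 1362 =85.28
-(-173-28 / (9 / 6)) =575 / 3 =191.67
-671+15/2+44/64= -10605/16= -662.81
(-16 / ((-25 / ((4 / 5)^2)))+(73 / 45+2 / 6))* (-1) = -13304 / 5625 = -2.37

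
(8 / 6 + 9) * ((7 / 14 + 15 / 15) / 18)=0.86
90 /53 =1.70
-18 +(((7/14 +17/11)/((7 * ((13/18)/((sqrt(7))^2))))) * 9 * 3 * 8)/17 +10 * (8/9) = 587978/21879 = 26.87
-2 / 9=-0.22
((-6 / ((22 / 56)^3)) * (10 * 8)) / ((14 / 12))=-9031680 / 1331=-6785.63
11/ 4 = 2.75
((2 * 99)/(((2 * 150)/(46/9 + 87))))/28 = 9119/4200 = 2.17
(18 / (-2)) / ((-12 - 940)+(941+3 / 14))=126 / 151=0.83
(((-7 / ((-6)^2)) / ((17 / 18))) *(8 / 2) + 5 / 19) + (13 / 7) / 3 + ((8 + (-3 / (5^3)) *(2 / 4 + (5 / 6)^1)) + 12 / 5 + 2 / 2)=9688393 / 847875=11.43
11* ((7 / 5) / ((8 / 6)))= 231 / 20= 11.55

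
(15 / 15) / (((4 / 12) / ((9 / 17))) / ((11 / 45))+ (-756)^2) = 0.00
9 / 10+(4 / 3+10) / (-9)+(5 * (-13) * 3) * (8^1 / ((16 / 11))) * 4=-1158397 / 270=-4290.36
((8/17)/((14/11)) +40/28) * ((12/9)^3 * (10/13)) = 136960/41769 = 3.28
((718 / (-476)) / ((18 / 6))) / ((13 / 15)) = -0.58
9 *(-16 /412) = -36 /103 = -0.35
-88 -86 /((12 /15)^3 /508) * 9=-6144329 /8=-768041.12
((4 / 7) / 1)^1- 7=-45 / 7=-6.43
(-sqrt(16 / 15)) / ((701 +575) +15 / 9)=-4 * sqrt(15) / 19165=-0.00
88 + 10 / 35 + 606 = 4860 / 7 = 694.29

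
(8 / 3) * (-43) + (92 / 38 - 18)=-7424 / 57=-130.25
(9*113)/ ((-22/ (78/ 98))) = -39663/ 1078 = -36.79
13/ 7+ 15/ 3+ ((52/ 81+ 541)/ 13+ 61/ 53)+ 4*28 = 63159602/ 390663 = 161.67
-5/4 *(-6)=15/2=7.50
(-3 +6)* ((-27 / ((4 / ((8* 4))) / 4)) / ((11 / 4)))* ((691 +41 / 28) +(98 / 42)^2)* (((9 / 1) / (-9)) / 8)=6331428 / 77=82226.34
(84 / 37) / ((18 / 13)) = 182 / 111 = 1.64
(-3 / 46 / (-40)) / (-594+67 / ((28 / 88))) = -0.00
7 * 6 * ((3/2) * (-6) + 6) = -126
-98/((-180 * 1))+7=679/90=7.54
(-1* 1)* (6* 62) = -372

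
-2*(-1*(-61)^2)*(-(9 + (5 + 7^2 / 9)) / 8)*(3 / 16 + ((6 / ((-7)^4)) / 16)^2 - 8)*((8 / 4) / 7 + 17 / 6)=35125725043461025 / 79692609024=440765.15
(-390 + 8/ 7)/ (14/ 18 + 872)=-24498/ 54985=-0.45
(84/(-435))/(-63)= 4/1305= 0.00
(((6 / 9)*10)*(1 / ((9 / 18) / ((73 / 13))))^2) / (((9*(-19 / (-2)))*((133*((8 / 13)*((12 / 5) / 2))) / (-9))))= -266450 / 295659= -0.90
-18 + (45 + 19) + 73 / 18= 901 / 18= 50.06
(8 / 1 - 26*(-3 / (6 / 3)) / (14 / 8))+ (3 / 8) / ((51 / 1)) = 28839 / 952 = 30.29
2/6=1/3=0.33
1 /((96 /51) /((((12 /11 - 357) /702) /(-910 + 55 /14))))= 3451 /11609312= 0.00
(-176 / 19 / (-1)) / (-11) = -16 / 19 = -0.84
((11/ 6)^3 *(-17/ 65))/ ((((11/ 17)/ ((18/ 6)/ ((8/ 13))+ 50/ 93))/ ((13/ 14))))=-140820163/ 11249280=-12.52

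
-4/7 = -0.57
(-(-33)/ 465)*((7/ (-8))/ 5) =-77/ 6200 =-0.01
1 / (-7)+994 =6957 / 7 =993.86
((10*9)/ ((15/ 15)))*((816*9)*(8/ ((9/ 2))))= 1175040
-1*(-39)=39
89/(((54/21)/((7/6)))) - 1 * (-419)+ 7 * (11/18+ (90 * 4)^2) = 98027675/108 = 907663.66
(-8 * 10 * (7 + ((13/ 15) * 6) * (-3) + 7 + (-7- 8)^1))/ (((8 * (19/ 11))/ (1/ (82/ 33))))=30129/ 779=38.68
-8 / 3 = -2.67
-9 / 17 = -0.53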